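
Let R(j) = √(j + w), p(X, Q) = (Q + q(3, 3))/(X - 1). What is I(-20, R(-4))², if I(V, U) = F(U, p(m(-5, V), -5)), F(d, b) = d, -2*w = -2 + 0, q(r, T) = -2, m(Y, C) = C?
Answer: -3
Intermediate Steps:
p(X, Q) = (-2 + Q)/(-1 + X) (p(X, Q) = (Q - 2)/(X - 1) = (-2 + Q)/(-1 + X))
w = 1 (w = -(-2 + 0)/2 = -½*(-2) = 1)
R(j) = √(1 + j) (R(j) = √(j + 1) = √(1 + j))
I(V, U) = U
I(-20, R(-4))² = (√(1 - 4))² = (√(-3))² = (I*√3)² = -3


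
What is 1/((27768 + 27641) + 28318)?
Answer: 1/83727 ≈ 1.1944e-5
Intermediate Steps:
1/((27768 + 27641) + 28318) = 1/(55409 + 28318) = 1/83727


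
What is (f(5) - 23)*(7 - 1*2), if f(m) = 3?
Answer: -100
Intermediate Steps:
(f(5) - 23)*(7 - 1*2) = (3 - 23)*(7 - 1*2) = -20*(7 - 2) = -20*5 = -100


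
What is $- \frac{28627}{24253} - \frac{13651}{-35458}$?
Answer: $- \frac{683978463}{859962874} \approx -0.79536$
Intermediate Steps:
$- \frac{28627}{24253} - \frac{13651}{-35458} = \left(-28627\right) \frac{1}{24253} - - \frac{13651}{35458} = - \frac{28627}{24253} + \frac{13651}{35458} = - \frac{683978463}{859962874}$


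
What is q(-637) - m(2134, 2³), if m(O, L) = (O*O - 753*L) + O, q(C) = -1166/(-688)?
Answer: -1565222121/344 ≈ -4.5501e+6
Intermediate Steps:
q(C) = 583/344 (q(C) = -1166*(-1/688) = 583/344)
m(O, L) = O + O² - 753*L (m(O, L) = (O² - 753*L) + O = O + O² - 753*L)
q(-637) - m(2134, 2³) = 583/344 - (2134 + 2134² - 753*2³) = 583/344 - (2134 + 4553956 - 753*8) = 583/344 - (2134 + 4553956 - 6024) = 583/344 - 1*4550066 = 583/344 - 4550066 = -1565222121/344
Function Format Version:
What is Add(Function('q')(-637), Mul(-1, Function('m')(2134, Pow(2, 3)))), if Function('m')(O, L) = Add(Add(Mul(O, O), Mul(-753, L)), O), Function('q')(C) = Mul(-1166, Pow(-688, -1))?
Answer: Rational(-1565222121, 344) ≈ -4.5501e+6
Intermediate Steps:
Function('q')(C) = Rational(583, 344) (Function('q')(C) = Mul(-1166, Rational(-1, 688)) = Rational(583, 344))
Function('m')(O, L) = Add(O, Pow(O, 2), Mul(-753, L)) (Function('m')(O, L) = Add(Add(Pow(O, 2), Mul(-753, L)), O) = Add(O, Pow(O, 2), Mul(-753, L)))
Add(Function('q')(-637), Mul(-1, Function('m')(2134, Pow(2, 3)))) = Add(Rational(583, 344), Mul(-1, Add(2134, Pow(2134, 2), Mul(-753, Pow(2, 3))))) = Add(Rational(583, 344), Mul(-1, Add(2134, 4553956, Mul(-753, 8)))) = Add(Rational(583, 344), Mul(-1, Add(2134, 4553956, -6024))) = Add(Rational(583, 344), Mul(-1, 4550066)) = Add(Rational(583, 344), -4550066) = Rational(-1565222121, 344)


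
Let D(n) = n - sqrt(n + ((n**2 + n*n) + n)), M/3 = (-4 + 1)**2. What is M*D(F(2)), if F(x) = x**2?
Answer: 108 - 54*sqrt(10) ≈ -62.763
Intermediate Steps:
M = 27 (M = 3*(-4 + 1)**2 = 3*(-3)**2 = 3*9 = 27)
D(n) = n - sqrt(2*n + 2*n**2) (D(n) = n - sqrt(n + ((n**2 + n**2) + n)) = n - sqrt(n + (2*n**2 + n)) = n - sqrt(n + (n + 2*n**2)) = n - sqrt(2*n + 2*n**2))
M*D(F(2)) = 27*(2**2 - sqrt(2)*sqrt(2**2*(1 + 2**2))) = 27*(4 - sqrt(2)*sqrt(4*(1 + 4))) = 27*(4 - sqrt(2)*sqrt(4*5)) = 27*(4 - sqrt(2)*sqrt(20)) = 27*(4 - sqrt(2)*2*sqrt(5)) = 27*(4 - 2*sqrt(10)) = 108 - 54*sqrt(10)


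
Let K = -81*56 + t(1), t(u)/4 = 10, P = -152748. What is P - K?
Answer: -148252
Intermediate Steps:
t(u) = 40 (t(u) = 4*10 = 40)
K = -4496 (K = -81*56 + 40 = -4536 + 40 = -4496)
P - K = -152748 - 1*(-4496) = -152748 + 4496 = -148252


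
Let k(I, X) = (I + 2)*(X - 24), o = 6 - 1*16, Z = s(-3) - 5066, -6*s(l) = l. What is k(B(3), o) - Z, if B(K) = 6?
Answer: 9587/2 ≈ 4793.5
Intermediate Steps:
s(l) = -l/6
Z = -10131/2 (Z = -⅙*(-3) - 5066 = ½ - 5066 = -10131/2 ≈ -5065.5)
o = -10 (o = 6 - 16 = -10)
k(I, X) = (-24 + X)*(2 + I) (k(I, X) = (2 + I)*(-24 + X) = (-24 + X)*(2 + I))
k(B(3), o) - Z = (-48 - 24*6 + 2*(-10) + 6*(-10)) - 1*(-10131/2) = (-48 - 144 - 20 - 60) + 10131/2 = -272 + 10131/2 = 9587/2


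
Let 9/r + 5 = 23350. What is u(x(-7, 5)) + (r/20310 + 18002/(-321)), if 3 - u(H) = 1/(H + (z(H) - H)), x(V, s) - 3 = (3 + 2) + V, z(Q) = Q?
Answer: -2743672483037/50732653650 ≈ -54.081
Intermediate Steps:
r = 9/23345 (r = 9/(-5 + 23350) = 9/23345 ≈ 0.00038552)
x(V, s) = 8 + V (x(V, s) = 3 + ((3 + 2) + V) = 3 + (5 + V) = 8 + V)
u(H) = 3 - 1/H (u(H) = 3 - 1/(H + (H - H)) = 3 - 1/(H + 0) = 3 - 1/H)
u(x(-7, 5)) + (r/20310 + 18002/(-321)) = (3 - 1/(8 - 7)) + ((9/23345)/20310 + 18002/(-321)) = (3 - 1/1) + ((9/23345)*(1/20310) + 18002*(-1/321)) = (3 - 1*1) + (3/158045650 - 18002/321) = (3 - 1) - 2845137790337/50732653650 = 2 - 2845137790337/50732653650 = -2743672483037/50732653650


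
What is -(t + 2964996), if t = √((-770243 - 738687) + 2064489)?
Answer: -2964996 - √555559 ≈ -2.9657e+6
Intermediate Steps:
t = √555559 (t = √(-1508930 + 2064489) = √555559 ≈ 745.36)
-(t + 2964996) = -(√555559 + 2964996) = -(2964996 + √555559) = -2964996 - √555559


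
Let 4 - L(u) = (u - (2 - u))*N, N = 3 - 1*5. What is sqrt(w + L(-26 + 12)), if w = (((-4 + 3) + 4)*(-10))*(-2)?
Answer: 2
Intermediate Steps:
N = -2 (N = 3 - 5 = -2)
L(u) = 4*u (L(u) = 4 - (u - (2 - u))*(-2) = 4 - (u + (-2 + u))*(-2) = 4 - (-2 + 2*u)*(-2) = 4 - (4 - 4*u) = 4 + (-4 + 4*u) = 4*u)
w = 60 (w = ((-1 + 4)*(-10))*(-2) = (3*(-10))*(-2) = -30*(-2) = 60)
sqrt(w + L(-26 + 12)) = sqrt(60 + 4*(-26 + 12)) = sqrt(60 + 4*(-14)) = sqrt(60 - 56) = sqrt(4) = 2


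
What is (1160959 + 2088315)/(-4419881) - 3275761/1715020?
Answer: -20051043699921/7580184312620 ≈ -2.6452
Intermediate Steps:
(1160959 + 2088315)/(-4419881) - 3275761/1715020 = 3249274*(-1/4419881) - 3275761*1/1715020 = -3249274/4419881 - 3275761/1715020 = -20051043699921/7580184312620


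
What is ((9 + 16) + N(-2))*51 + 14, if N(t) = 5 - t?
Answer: 1646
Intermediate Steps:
((9 + 16) + N(-2))*51 + 14 = ((9 + 16) + (5 - 1*(-2)))*51 + 14 = (25 + (5 + 2))*51 + 14 = (25 + 7)*51 + 14 = 32*51 + 14 = 1632 + 14 = 1646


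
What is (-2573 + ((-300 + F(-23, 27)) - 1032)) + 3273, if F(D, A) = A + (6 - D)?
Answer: -576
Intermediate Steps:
F(D, A) = 6 + A - D
(-2573 + ((-300 + F(-23, 27)) - 1032)) + 3273 = (-2573 + ((-300 + (6 + 27 - 1*(-23))) - 1032)) + 3273 = (-2573 + ((-300 + (6 + 27 + 23)) - 1032)) + 3273 = (-2573 + ((-300 + 56) - 1032)) + 3273 = (-2573 + (-244 - 1032)) + 3273 = (-2573 - 1276) + 3273 = -3849 + 3273 = -576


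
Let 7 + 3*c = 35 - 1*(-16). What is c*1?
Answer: 44/3 ≈ 14.667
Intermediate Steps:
c = 44/3 (c = -7/3 + (35 - 1*(-16))/3 = -7/3 + (35 + 16)/3 = -7/3 + (1/3)*51 = -7/3 + 17 = 44/3 ≈ 14.667)
c*1 = (44/3)*1 = 44/3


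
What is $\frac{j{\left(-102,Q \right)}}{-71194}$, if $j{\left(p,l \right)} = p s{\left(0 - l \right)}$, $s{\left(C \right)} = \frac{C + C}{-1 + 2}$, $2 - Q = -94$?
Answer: $- \frac{9792}{35597} \approx -0.27508$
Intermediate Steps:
$Q = 96$ ($Q = 2 - -94 = 2 + 94 = 96$)
$s{\left(C \right)} = 2 C$ ($s{\left(C \right)} = \frac{2 C}{1} = 2 C 1 = 2 C$)
$j{\left(p,l \right)} = - 2 l p$ ($j{\left(p,l \right)} = p 2 \left(0 - l\right) = p 2 \left(- l\right) = p \left(- 2 l\right) = - 2 l p$)
$\frac{j{\left(-102,Q \right)}}{-71194} = \frac{\left(-2\right) 96 \left(-102\right)}{-71194} = 19584 \left(- \frac{1}{71194}\right) = - \frac{9792}{35597}$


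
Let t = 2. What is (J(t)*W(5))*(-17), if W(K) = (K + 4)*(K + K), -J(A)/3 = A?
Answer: 9180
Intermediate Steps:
J(A) = -3*A
W(K) = 2*K*(4 + K) (W(K) = (4 + K)*(2*K) = 2*K*(4 + K))
(J(t)*W(5))*(-17) = ((-3*2)*(2*5*(4 + 5)))*(-17) = -12*5*9*(-17) = -6*90*(-17) = -540*(-17) = 9180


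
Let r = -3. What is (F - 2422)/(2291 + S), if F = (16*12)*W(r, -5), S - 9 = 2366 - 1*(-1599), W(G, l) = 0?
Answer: -346/895 ≈ -0.38659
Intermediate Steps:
S = 3974 (S = 9 + (2366 - 1*(-1599)) = 9 + (2366 + 1599) = 9 + 3965 = 3974)
F = 0 (F = (16*12)*0 = 192*0 = 0)
(F - 2422)/(2291 + S) = (0 - 2422)/(2291 + 3974) = -2422/6265 = -2422*1/6265 = -346/895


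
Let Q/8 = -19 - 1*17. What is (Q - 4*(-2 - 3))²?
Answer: 71824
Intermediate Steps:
Q = -288 (Q = 8*(-19 - 1*17) = 8*(-19 - 17) = 8*(-36) = -288)
(Q - 4*(-2 - 3))² = (-288 - 4*(-2 - 3))² = (-288 - 4*(-5))² = (-288 + 20)² = (-268)² = 71824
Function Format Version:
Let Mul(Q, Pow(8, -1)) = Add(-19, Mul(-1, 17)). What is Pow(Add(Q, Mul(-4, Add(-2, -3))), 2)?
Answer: 71824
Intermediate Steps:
Q = -288 (Q = Mul(8, Add(-19, Mul(-1, 17))) = Mul(8, Add(-19, -17)) = Mul(8, -36) = -288)
Pow(Add(Q, Mul(-4, Add(-2, -3))), 2) = Pow(Add(-288, Mul(-4, Add(-2, -3))), 2) = Pow(Add(-288, Mul(-4, -5)), 2) = Pow(Add(-288, 20), 2) = Pow(-268, 2) = 71824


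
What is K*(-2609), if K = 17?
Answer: -44353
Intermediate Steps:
K*(-2609) = 17*(-2609) = -44353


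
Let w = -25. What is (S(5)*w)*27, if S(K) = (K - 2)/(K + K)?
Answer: -405/2 ≈ -202.50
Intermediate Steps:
S(K) = (-2 + K)/(2*K) (S(K) = (-2 + K)/((2*K)) = (-2 + K)*(1/(2*K)) = (-2 + K)/(2*K))
(S(5)*w)*27 = (((½)*(-2 + 5)/5)*(-25))*27 = (((½)*(⅕)*3)*(-25))*27 = ((3/10)*(-25))*27 = -15/2*27 = -405/2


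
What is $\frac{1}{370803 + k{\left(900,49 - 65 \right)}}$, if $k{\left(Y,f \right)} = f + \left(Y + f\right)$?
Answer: $\frac{1}{371671} \approx 2.6906 \cdot 10^{-6}$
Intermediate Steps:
$k{\left(Y,f \right)} = Y + 2 f$
$\frac{1}{370803 + k{\left(900,49 - 65 \right)}} = \frac{1}{370803 + \left(900 + 2 \left(49 - 65\right)\right)} = \frac{1}{370803 + \left(900 + 2 \left(-16\right)\right)} = \frac{1}{370803 + \left(900 - 32\right)} = \frac{1}{370803 + 868} = \frac{1}{371671}$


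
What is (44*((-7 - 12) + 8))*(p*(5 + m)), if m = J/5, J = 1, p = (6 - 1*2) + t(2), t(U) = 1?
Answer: -12584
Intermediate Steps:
p = 5 (p = (6 - 1*2) + 1 = (6 - 2) + 1 = 4 + 1 = 5)
m = 1/5 ≈ 0.20000
(44*((-7 - 12) + 8))*(p*(5 + m)) = (44*((-7 - 12) + 8))*(5*(5 + 1/5)) = (44*(-19 + 8))*(5*(26/5)) = (44*(-11))*26 = -484*26 = -12584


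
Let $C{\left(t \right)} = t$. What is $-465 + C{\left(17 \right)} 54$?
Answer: $453$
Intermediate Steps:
$-465 + C{\left(17 \right)} 54 = -465 + 17 \cdot 54 = -465 + 918 = 453$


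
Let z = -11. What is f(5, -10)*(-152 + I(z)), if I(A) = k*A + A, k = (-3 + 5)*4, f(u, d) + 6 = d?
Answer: 4016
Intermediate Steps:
f(u, d) = -6 + d
k = 8 (k = 2*4 = 8)
I(A) = 9*A (I(A) = 8*A + A = 9*A)
f(5, -10)*(-152 + I(z)) = (-6 - 10)*(-152 + 9*(-11)) = -16*(-152 - 99) = -16*(-251) = 4016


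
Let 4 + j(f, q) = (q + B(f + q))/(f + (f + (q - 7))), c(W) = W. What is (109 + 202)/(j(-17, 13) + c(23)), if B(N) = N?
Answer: 8708/523 ≈ 16.650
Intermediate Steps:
j(f, q) = -4 + (f + 2*q)/(-7 + q + 2*f) (j(f, q) = -4 + (q + (f + q))/(f + (f + (q - 7))) = -4 + (f + 2*q)/(f + (f + (-7 + q))) = -4 + (f + 2*q)/(f + (-7 + f + q)) = -4 + (f + 2*q)/(-7 + q + 2*f))
(109 + 202)/(j(-17, 13) + c(23)) = (109 + 202)/((28 - 7*(-17) - 2*13)/(-7 + 13 + 2*(-17)) + 23) = 311/((28 + 119 - 26)/(-7 + 13 - 34) + 23) = 311/(121/(-28) + 23) = 311/(-1/28*121 + 23) = 311/(-121/28 + 23) = 311/(523/28) = 311*(28/523) = 8708/523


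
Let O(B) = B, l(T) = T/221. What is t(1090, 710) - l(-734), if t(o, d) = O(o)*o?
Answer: 262570834/221 ≈ 1.1881e+6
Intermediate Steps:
l(T) = T/221 (l(T) = T*(1/221) = T/221)
t(o, d) = o**2 (t(o, d) = o*o = o**2)
t(1090, 710) - l(-734) = 1090**2 - (-734)/221 = 1188100 - 1*(-734/221) = 1188100 + 734/221 = 262570834/221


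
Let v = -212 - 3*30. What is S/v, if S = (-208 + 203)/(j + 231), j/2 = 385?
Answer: 5/302302 ≈ 1.6540e-5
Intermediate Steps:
j = 770 (j = 2*385 = 770)
S = -5/1001 (S = (-208 + 203)/(770 + 231) = -5/1001 ≈ -0.0049950)
v = -302 (v = -212 - 90 = -302)
S/v = -5/1001/(-302) = -5/1001*(-1/302) = 5/302302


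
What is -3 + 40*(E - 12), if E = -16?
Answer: -1123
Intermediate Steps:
-3 + 40*(E - 12) = -3 + 40*(-16 - 12) = -3 + 40*(-28) = -3 - 1120 = -1123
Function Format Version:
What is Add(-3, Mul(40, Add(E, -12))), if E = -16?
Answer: -1123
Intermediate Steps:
Add(-3, Mul(40, Add(E, -12))) = Add(-3, Mul(40, Add(-16, -12))) = Add(-3, Mul(40, -28)) = Add(-3, -1120) = -1123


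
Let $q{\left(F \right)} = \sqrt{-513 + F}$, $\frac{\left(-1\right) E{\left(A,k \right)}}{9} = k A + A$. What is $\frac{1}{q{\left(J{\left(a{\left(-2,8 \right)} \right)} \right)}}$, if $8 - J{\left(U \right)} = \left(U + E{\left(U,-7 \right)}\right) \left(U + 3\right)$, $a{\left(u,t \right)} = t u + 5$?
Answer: $- \frac{i \sqrt{5345}}{5345} \approx - 0.013678 i$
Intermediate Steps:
$E{\left(A,k \right)} = - 9 A - 9 A k$ ($E{\left(A,k \right)} = - 9 \left(k A + A\right) = - 9 \left(A k + A\right) = - 9 \left(A + A k\right) = - 9 A - 9 A k$)
$a{\left(u,t \right)} = 5 + t u$
$J{\left(U \right)} = 8 - 55 U \left(3 + U\right)$ ($J{\left(U \right)} = 8 - \left(U - 9 U \left(1 - 7\right)\right) \left(U + 3\right) = 8 - \left(U - 9 U \left(-6\right)\right) \left(3 + U\right) = 8 - \left(U + 54 U\right) \left(3 + U\right) = 8 - 55 U \left(3 + U\right)$)
$\frac{1}{q{\left(J{\left(a{\left(-2,8 \right)} \right)} \right)}} = \frac{1}{\sqrt{-513 - \left(-8 + 55 \left(5 + 8 \left(-2\right)\right)^{2} + 165 \left(5 + 8 \left(-2\right)\right)\right)}} = \frac{1}{\sqrt{-513 - \left(-8 + 55 \left(5 - 16\right)^{2} + 165 \left(5 - 16\right)\right)}} = \frac{1}{\sqrt{-513 - \left(-1823 + 6655\right)}} = \frac{1}{\sqrt{-513 + \left(8 + 1815 - 6655\right)}} = \frac{1}{\sqrt{-513 - 4832}} = \frac{1}{\sqrt{-5345}} = \frac{1}{i \sqrt{5345}} = - \frac{i \sqrt{5345}}{5345}$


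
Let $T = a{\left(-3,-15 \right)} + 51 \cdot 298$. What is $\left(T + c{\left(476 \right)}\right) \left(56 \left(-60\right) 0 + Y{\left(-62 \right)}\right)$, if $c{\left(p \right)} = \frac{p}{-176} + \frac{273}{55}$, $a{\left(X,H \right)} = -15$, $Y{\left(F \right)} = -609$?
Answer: $- \frac{2034521013}{220} \approx -9.2478 \cdot 10^{6}$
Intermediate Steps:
$c{\left(p \right)} = \frac{273}{55} - \frac{p}{176}$ ($c{\left(p \right)} = p \left(- \frac{1}{176}\right) + 273 \cdot \frac{1}{55} = - \frac{p}{176} + \frac{273}{55} = \frac{273}{55} - \frac{p}{176}$)
$T = 15183$ ($T = -15 + 51 \cdot 298 = -15 + 15198 = 15183$)
$\left(T + c{\left(476 \right)}\right) \left(56 \left(-60\right) 0 + Y{\left(-62 \right)}\right) = \left(15183 + \left(\frac{273}{55} - \frac{119}{44}\right)\right) \left(56 \left(-60\right) 0 - 609\right) = \left(15183 + \left(\frac{273}{55} - \frac{119}{44}\right)\right) \left(\left(-3360\right) 0 - 609\right) = \left(15183 + \frac{497}{220}\right) \left(0 - 609\right) = \frac{3340757}{220} \left(-609\right) = - \frac{2034521013}{220}$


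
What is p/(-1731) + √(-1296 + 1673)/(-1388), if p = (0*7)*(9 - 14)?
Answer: -√377/1388 ≈ -0.013989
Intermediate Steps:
p = 0 (p = 0*(-5) = 0)
p/(-1731) + √(-1296 + 1673)/(-1388) = 0/(-1731) + √(-1296 + 1673)/(-1388) = 0*(-1/1731) + √377*(-1/1388) = 0 - √377/1388 = -√377/1388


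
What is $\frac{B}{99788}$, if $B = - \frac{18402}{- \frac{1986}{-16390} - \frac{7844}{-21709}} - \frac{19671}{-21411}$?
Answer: $- \frac{23364636986602201}{61133143348479852} \approx -0.38219$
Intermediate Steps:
$B = - \frac{23364636986602201}{612630209529}$ ($B = - \frac{18402}{\left(-1986\right) \left(- \frac{1}{16390}\right) - - \frac{7844}{21709}} - - \frac{6557}{7137} = - \frac{18402}{\frac{993}{8195} + \frac{7844}{21709}} + \frac{6557}{7137} = - \frac{18402}{\frac{85838617}{177905255}} + \frac{6557}{7137} = \left(-18402\right) \frac{177905255}{85838617} + \frac{6557}{7137} = - \frac{3273812502510}{85838617} + \frac{6557}{7137} = - \frac{23364636986602201}{612630209529} \approx -38138.0$)
$\frac{B}{99788} = - \frac{23364636986602201}{612630209529 \cdot 99788} = \left(- \frac{23364636986602201}{612630209529}\right) \frac{1}{99788} = - \frac{23364636986602201}{61133143348479852}$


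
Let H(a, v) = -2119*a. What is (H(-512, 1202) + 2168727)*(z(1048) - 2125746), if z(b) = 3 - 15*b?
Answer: -6967581797265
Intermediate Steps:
(H(-512, 1202) + 2168727)*(z(1048) - 2125746) = (-2119*(-512) + 2168727)*((3 - 15*1048) - 2125746) = (1084928 + 2168727)*((3 - 15720) - 2125746) = 3253655*(-15717 - 2125746) = 3253655*(-2141463) = -6967581797265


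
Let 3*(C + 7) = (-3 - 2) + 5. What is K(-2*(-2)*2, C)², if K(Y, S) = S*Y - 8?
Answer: 4096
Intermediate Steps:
C = -7 (C = -7 + ((-3 - 2) + 5)/3 = -7 + (-5 + 5)/3 = -7 + (⅓)*0 = -7 + 0 = -7)
K(Y, S) = -8 + S*Y
K(-2*(-2)*2, C)² = (-8 - 7*(-2*(-2))*2)² = (-8 - 28*2)² = (-8 - 7*8)² = (-8 - 56)² = (-64)² = 4096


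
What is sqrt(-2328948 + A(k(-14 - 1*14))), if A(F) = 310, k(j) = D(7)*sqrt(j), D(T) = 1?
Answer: I*sqrt(2328638) ≈ 1526.0*I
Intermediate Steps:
k(j) = sqrt(j) (k(j) = 1*sqrt(j) = sqrt(j))
sqrt(-2328948 + A(k(-14 - 1*14))) = sqrt(-2328948 + 310) = sqrt(-2328638) = I*sqrt(2328638)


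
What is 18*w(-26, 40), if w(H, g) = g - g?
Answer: 0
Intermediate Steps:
w(H, g) = 0
18*w(-26, 40) = 18*0 = 0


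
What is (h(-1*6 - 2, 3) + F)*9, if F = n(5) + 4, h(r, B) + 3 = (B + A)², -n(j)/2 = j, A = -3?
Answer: -81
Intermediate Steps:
n(j) = -2*j
h(r, B) = -3 + (-3 + B)² (h(r, B) = -3 + (B - 3)² = -3 + (-3 + B)²)
F = -6 (F = -2*5 + 4 = -10 + 4 = -6)
(h(-1*6 - 2, 3) + F)*9 = ((-3 + (-3 + 3)²) - 6)*9 = ((-3 + 0²) - 6)*9 = ((-3 + 0) - 6)*9 = (-3 - 6)*9 = -9*9 = -81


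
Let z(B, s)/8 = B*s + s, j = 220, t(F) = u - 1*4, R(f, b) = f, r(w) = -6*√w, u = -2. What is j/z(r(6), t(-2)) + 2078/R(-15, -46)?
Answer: -357361/2580 + 11*√6/86 ≈ -138.20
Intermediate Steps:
t(F) = -6 (t(F) = -2 - 1*4 = -2 - 4 = -6)
z(B, s) = 8*s + 8*B*s (z(B, s) = 8*(B*s + s) = 8*(s + B*s) = 8*s + 8*B*s)
j/z(r(6), t(-2)) + 2078/R(-15, -46) = 220/((8*(-6)*(1 - 6*√6))) + 2078/(-15) = 220/(-48 + 288*√6) + 2078*(-1/15) = 220/(-48 + 288*√6) - 2078/15 = -2078/15 + 220/(-48 + 288*√6)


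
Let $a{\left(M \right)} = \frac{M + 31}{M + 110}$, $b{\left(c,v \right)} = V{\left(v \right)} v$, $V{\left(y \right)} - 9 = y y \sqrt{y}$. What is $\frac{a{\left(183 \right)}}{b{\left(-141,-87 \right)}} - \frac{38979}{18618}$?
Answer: $\frac{- 86444390943 \sqrt{87} + 102833419 i}{49095666 \left(- i + 841 \sqrt{87}\right)} \approx -2.0936 + 1.1891 \cdot 10^{-7} i$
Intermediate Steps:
$V{\left(y \right)} = 9 + y^{\frac{5}{2}}$ ($V{\left(y \right)} = 9 + y y \sqrt{y} = 9 + y^{2} \sqrt{y} = 9 + y^{\frac{5}{2}}$)
$b{\left(c,v \right)} = v \left(9 + v^{\frac{5}{2}}\right)$ ($b{\left(c,v \right)} = \left(9 + v^{\frac{5}{2}}\right) v = v \left(9 + v^{\frac{5}{2}}\right)$)
$a{\left(M \right)} = \frac{31 + M}{110 + M}$
$\frac{a{\left(183 \right)}}{b{\left(-141,-87 \right)}} - \frac{38979}{18618} = \frac{\frac{1}{110 + 183} \left(31 + 183\right)}{\left(-87\right) \left(9 + \left(-87\right)^{\frac{5}{2}}\right)} - \frac{38979}{18618} = \frac{\frac{1}{293} \cdot 214}{\left(-87\right) \left(9 + 7569 i \sqrt{87}\right)} - \frac{12993}{6206} = \frac{\frac{1}{293} \cdot 214}{-783 - 658503 i \sqrt{87}} - \frac{12993}{6206} = \frac{214}{293 \left(-783 - 658503 i \sqrt{87}\right)} - \frac{12993}{6206} = - \frac{12993}{6206} + \frac{214}{293 \left(-783 - 658503 i \sqrt{87}\right)}$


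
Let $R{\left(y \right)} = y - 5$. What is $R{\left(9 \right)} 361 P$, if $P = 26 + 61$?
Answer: $125628$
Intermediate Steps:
$R{\left(y \right)} = -5 + y$
$P = 87$
$R{\left(9 \right)} 361 P = \left(-5 + 9\right) 361 \cdot 87 = 4 \cdot 361 \cdot 87 = 1444 \cdot 87 = 125628$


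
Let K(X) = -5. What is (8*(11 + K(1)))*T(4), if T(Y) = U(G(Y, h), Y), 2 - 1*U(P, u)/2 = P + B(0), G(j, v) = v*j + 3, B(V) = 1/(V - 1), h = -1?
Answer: 384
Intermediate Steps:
B(V) = 1/(-1 + V)
G(j, v) = 3 + j*v (G(j, v) = j*v + 3 = 3 + j*v)
U(P, u) = 6 - 2*P (U(P, u) = 4 - 2*(P + 1/(-1 + 0)) = 4 - 2*(P + 1/(-1)) = 4 - 2*(P - 1) = 4 - 2*(-1 + P) = 4 + (2 - 2*P) = 6 - 2*P)
T(Y) = 2*Y (T(Y) = 6 - 2*(3 + Y*(-1)) = 6 - 2*(3 - Y) = 6 + (-6 + 2*Y) = 2*Y)
(8*(11 + K(1)))*T(4) = (8*(11 - 5))*(2*4) = (8*6)*8 = 48*8 = 384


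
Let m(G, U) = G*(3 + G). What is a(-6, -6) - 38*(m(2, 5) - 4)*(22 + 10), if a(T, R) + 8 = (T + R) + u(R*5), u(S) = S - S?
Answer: -7316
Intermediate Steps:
u(S) = 0
a(T, R) = -8 + R + T (a(T, R) = -8 + ((T + R) + 0) = -8 + ((R + T) + 0) = -8 + (R + T) = -8 + R + T)
a(-6, -6) - 38*(m(2, 5) - 4)*(22 + 10) = (-8 - 6 - 6) - 38*(2*(3 + 2) - 4)*(22 + 10) = -20 - 38*(2*5 - 4)*32 = -20 - 38*(10 - 4)*32 = -20 - 228*32 = -20 - 38*192 = -20 - 7296 = -7316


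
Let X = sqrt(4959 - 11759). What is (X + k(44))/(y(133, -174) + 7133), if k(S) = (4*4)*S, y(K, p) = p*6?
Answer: 704/6089 + 20*I*sqrt(17)/6089 ≈ 0.11562 + 0.013543*I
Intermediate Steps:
X = 20*I*sqrt(17) (X = sqrt(-6800) = 20*I*sqrt(17) ≈ 82.462*I)
y(K, p) = 6*p
k(S) = 16*S
(X + k(44))/(y(133, -174) + 7133) = (20*I*sqrt(17) + 16*44)/(6*(-174) + 7133) = (20*I*sqrt(17) + 704)/(-1044 + 7133) = (704 + 20*I*sqrt(17))/6089 = (704 + 20*I*sqrt(17))*(1/6089) = 704/6089 + 20*I*sqrt(17)/6089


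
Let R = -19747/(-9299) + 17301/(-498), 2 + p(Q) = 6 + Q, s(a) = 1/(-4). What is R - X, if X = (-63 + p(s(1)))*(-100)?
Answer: -9196380781/1543634 ≈ -5957.6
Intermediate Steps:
s(a) = -¼
p(Q) = 4 + Q (p(Q) = -2 + (6 + Q) = 4 + Q)
R = -50349331/1543634 (R = -19747*(-1/9299) + 17301*(-1/498) = 19747/9299 - 5767/166 = -50349331/1543634 ≈ -32.617)
X = 5925 (X = (-63 + (4 - ¼))*(-100) = (-63 + 15/4)*(-100) = -237/4*(-100) = 5925)
R - X = -50349331/1543634 - 1*5925 = -50349331/1543634 - 5925 = -9196380781/1543634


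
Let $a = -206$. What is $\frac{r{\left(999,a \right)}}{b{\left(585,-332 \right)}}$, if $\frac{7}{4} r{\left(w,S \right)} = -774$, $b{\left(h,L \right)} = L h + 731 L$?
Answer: $\frac{387}{382298} \approx 0.0010123$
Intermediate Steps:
$b{\left(h,L \right)} = 731 L + L h$
$r{\left(w,S \right)} = - \frac{3096}{7}$ ($r{\left(w,S \right)} = \frac{4}{7} \left(-774\right) = - \frac{3096}{7}$)
$\frac{r{\left(999,a \right)}}{b{\left(585,-332 \right)}} = - \frac{3096}{7 \left(- 332 \left(731 + 585\right)\right)} = - \frac{3096}{7 \left(\left(-332\right) 1316\right)} = - \frac{3096}{7 \left(-436912\right)} = \left(- \frac{3096}{7}\right) \left(- \frac{1}{436912}\right) = \frac{387}{382298}$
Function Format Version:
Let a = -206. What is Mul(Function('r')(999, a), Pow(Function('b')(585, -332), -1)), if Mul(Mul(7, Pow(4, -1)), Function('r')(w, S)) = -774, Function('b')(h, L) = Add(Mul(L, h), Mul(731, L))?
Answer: Rational(387, 382298) ≈ 0.0010123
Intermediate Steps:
Function('b')(h, L) = Add(Mul(731, L), Mul(L, h))
Function('r')(w, S) = Rational(-3096, 7) (Function('r')(w, S) = Mul(Rational(4, 7), -774) = Rational(-3096, 7))
Mul(Function('r')(999, a), Pow(Function('b')(585, -332), -1)) = Mul(Rational(-3096, 7), Pow(Mul(-332, Add(731, 585)), -1)) = Mul(Rational(-3096, 7), Pow(Mul(-332, 1316), -1)) = Mul(Rational(-3096, 7), Pow(-436912, -1)) = Mul(Rational(-3096, 7), Rational(-1, 436912)) = Rational(387, 382298)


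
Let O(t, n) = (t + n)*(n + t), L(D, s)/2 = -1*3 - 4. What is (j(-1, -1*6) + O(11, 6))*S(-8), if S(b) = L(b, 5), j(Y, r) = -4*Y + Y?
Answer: -4088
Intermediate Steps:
j(Y, r) = -3*Y
L(D, s) = -14 (L(D, s) = 2*(-1*3 - 4) = 2*(-3 - 4) = 2*(-7) = -14)
O(t, n) = (n + t)**2 (O(t, n) = (n + t)*(n + t) = (n + t)**2)
S(b) = -14
(j(-1, -1*6) + O(11, 6))*S(-8) = (-3*(-1) + (6 + 11)**2)*(-14) = (3 + 17**2)*(-14) = (3 + 289)*(-14) = 292*(-14) = -4088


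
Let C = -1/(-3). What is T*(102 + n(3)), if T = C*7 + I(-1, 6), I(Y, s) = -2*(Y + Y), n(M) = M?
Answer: 665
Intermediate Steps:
C = ⅓ (C = -1*(-⅓) = ⅓ ≈ 0.33333)
I(Y, s) = -4*Y
T = 19/3 (T = (⅓)*7 - 4*(-1) = 7/3 + 4 = 19/3 ≈ 6.3333)
T*(102 + n(3)) = 19*(102 + 3)/3 = (19/3)*105 = 665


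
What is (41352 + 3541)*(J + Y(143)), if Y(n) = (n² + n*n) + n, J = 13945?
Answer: 2468486498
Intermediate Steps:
Y(n) = n + 2*n² (Y(n) = (n² + n²) + n = 2*n² + n = n + 2*n²)
(41352 + 3541)*(J + Y(143)) = (41352 + 3541)*(13945 + 143*(1 + 2*143)) = 44893*(13945 + 143*(1 + 286)) = 44893*(13945 + 143*287) = 44893*(13945 + 41041) = 44893*54986 = 2468486498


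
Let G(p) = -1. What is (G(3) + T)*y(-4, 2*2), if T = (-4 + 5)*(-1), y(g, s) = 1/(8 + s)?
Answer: -⅙ ≈ -0.16667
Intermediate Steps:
T = -1 (T = 1*(-1) = -1)
(G(3) + T)*y(-4, 2*2) = (-1 - 1)/(8 + 2*2) = -2/(8 + 4) = -2/12 = -2*1/12 = -⅙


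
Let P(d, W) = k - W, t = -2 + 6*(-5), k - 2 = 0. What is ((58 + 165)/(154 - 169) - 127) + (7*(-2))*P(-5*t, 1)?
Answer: -2338/15 ≈ -155.87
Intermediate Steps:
k = 2 (k = 2 + 0 = 2)
t = -32 (t = -2 - 30 = -32)
P(d, W) = 2 - W
((58 + 165)/(154 - 169) - 127) + (7*(-2))*P(-5*t, 1) = ((58 + 165)/(154 - 169) - 127) + (7*(-2))*(2 - 1*1) = (223/(-15) - 127) - 14*(2 - 1) = (223*(-1/15) - 127) - 14*1 = (-223/15 - 127) - 14 = -2128/15 - 14 = -2338/15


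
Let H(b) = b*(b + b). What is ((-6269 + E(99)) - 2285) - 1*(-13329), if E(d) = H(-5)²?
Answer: 7275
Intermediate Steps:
H(b) = 2*b² (H(b) = b*(2*b) = 2*b²)
E(d) = 2500 (E(d) = (2*(-5)²)² = (2*25)² = 50² = 2500)
((-6269 + E(99)) - 2285) - 1*(-13329) = ((-6269 + 2500) - 2285) - 1*(-13329) = (-3769 - 2285) + 13329 = -6054 + 13329 = 7275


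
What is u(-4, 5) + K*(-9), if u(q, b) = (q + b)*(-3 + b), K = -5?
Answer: 47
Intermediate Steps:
u(q, b) = (-3 + b)*(b + q) (u(q, b) = (b + q)*(-3 + b) = (-3 + b)*(b + q))
u(-4, 5) + K*(-9) = (5² - 3*5 - 3*(-4) + 5*(-4)) - 5*(-9) = (25 - 15 + 12 - 20) + 45 = 2 + 45 = 47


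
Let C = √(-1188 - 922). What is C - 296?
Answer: -296 + I*√2110 ≈ -296.0 + 45.935*I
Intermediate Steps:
C = I*√2110 (C = √(-2110) = I*√2110 ≈ 45.935*I)
C - 296 = I*√2110 - 296 = -296 + I*√2110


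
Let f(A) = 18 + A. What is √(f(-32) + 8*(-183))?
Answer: I*√1478 ≈ 38.445*I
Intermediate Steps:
√(f(-32) + 8*(-183)) = √((18 - 32) + 8*(-183)) = √(-14 - 1464) = √(-1478) = I*√1478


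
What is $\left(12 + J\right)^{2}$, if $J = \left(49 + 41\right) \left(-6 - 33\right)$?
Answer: $12236004$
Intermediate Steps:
$J = -3510$ ($J = 90 \left(-39\right) = -3510$)
$\left(12 + J\right)^{2} = \left(12 - 3510\right)^{2} = \left(-3498\right)^{2} = 12236004$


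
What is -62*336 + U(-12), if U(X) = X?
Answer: -20844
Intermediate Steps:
-62*336 + U(-12) = -62*336 - 12 = -20832 - 12 = -20844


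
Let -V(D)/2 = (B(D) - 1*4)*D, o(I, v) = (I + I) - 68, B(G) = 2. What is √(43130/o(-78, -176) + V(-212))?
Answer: 3*I*√90643/28 ≈ 32.257*I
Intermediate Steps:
o(I, v) = -68 + 2*I (o(I, v) = 2*I - 68 = -68 + 2*I)
V(D) = 4*D (V(D) = -2*(2 - 1*4)*D = -2*(2 - 4)*D = -(-4)*D = 4*D)
√(43130/o(-78, -176) + V(-212)) = √(43130/(-68 + 2*(-78)) + 4*(-212)) = √(43130/(-68 - 156) - 848) = √(43130/(-224) - 848) = √(43130*(-1/224) - 848) = √(-21565/112 - 848) = √(-116541/112) = 3*I*√90643/28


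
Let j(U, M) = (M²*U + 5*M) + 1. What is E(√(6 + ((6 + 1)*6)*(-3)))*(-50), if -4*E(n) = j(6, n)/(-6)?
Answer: 17975/12 - 125*I*√30/6 ≈ 1497.9 - 114.11*I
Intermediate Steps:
j(U, M) = 1 + 5*M + U*M² (j(U, M) = (U*M² + 5*M) + 1 = (5*M + U*M²) + 1 = 1 + 5*M + U*M²)
E(n) = 1/24 + n²/4 + 5*n/24 (E(n) = -(1 + 5*n + 6*n²)/(4*(-6)) = -(1 + 5*n + 6*n²)*(-1)/(4*6) = -(-⅙ - n² - 5*n/6)/4 = 1/24 + n²/4 + 5*n/24)
E(√(6 + ((6 + 1)*6)*(-3)))*(-50) = (1/24 + (√(6 + ((6 + 1)*6)*(-3)))²/4 + 5*√(6 + ((6 + 1)*6)*(-3))/24)*(-50) = (1/24 + (√(6 + (7*6)*(-3)))²/4 + 5*√(6 + (7*6)*(-3))/24)*(-50) = (1/24 + (√(6 + 42*(-3)))²/4 + 5*√(6 + 42*(-3))/24)*(-50) = (1/24 + (√(6 - 126))²/4 + 5*√(6 - 126)/24)*(-50) = (1/24 + (√(-120))²/4 + 5*√(-120)/24)*(-50) = (1/24 + (2*I*√30)²/4 + 5*(2*I*√30)/24)*(-50) = (1/24 + (¼)*(-120) + 5*I*√30/12)*(-50) = (1/24 - 30 + 5*I*√30/12)*(-50) = (-719/24 + 5*I*√30/12)*(-50) = 17975/12 - 125*I*√30/6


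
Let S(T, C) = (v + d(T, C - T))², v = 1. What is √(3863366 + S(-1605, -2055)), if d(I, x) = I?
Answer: √6436182 ≈ 2537.0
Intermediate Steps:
S(T, C) = (1 + T)²
√(3863366 + S(-1605, -2055)) = √(3863366 + (1 - 1605)²) = √(3863366 + (-1604)²) = √(3863366 + 2572816) = √6436182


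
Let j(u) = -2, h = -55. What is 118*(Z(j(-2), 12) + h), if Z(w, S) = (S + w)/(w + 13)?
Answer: -70210/11 ≈ -6382.7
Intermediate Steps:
Z(w, S) = (S + w)/(13 + w)
118*(Z(j(-2), 12) + h) = 118*((12 - 2)/(13 - 2) - 55) = 118*(10/11 - 55) = 118*(-595/11) = -70210/11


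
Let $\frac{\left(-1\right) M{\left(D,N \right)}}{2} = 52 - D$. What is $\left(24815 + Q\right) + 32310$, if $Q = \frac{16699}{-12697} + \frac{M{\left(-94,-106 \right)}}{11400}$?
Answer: $\frac{2067102437219}{36186450} \approx 57124.0$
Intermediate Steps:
$M{\left(D,N \right)} = -104 + 2 D$ ($M{\left(D,N \right)} = - 2 \left(52 - D\right) = -104 + 2 D$)
$Q = - \frac{48519031}{36186450}$ ($Q = \frac{16699}{-12697} + \frac{-104 + 2 \left(-94\right)}{11400} = 16699 \left(- \frac{1}{12697}\right) + \left(-104 - 188\right) \frac{1}{11400} = - \frac{16699}{12697} - \frac{73}{2850} = - \frac{48519031}{36186450} \approx -1.3408$)
$\left(24815 + Q\right) + 32310 = \left(24815 - \frac{48519031}{36186450}\right) + 32310 = \frac{897918237719}{36186450} + 32310 = \frac{2067102437219}{36186450}$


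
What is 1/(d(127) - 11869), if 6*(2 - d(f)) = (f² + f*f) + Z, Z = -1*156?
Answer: -3/51652 ≈ -5.8081e-5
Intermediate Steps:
Z = -156
d(f) = 28 - f²/3 (d(f) = 2 - ((f² + f*f) - 156)/6 = 2 - ((f² + f²) - 156)/6 = 2 - (2*f² - 156)/6 = 2 - (-156 + 2*f²)/6 = 2 + (26 - f²/3) = 28 - f²/3)
1/(d(127) - 11869) = 1/((28 - ⅓*127²) - 11869) = 1/((28 - ⅓*16129) - 11869) = 1/((28 - 16129/3) - 11869) = 1/(-16045/3 - 11869) = 1/(-51652/3) = -3/51652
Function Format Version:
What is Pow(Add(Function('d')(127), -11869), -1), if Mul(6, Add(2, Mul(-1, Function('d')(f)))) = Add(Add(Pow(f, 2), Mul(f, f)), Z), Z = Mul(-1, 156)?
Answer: Rational(-3, 51652) ≈ -5.8081e-5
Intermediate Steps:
Z = -156
Function('d')(f) = Add(28, Mul(Rational(-1, 3), Pow(f, 2))) (Function('d')(f) = Add(2, Mul(Rational(-1, 6), Add(Add(Pow(f, 2), Mul(f, f)), -156))) = Add(2, Mul(Rational(-1, 6), Add(Add(Pow(f, 2), Pow(f, 2)), -156))) = Add(2, Mul(Rational(-1, 6), Add(Mul(2, Pow(f, 2)), -156))) = Add(2, Mul(Rational(-1, 6), Add(-156, Mul(2, Pow(f, 2))))) = Add(2, Add(26, Mul(Rational(-1, 3), Pow(f, 2)))) = Add(28, Mul(Rational(-1, 3), Pow(f, 2))))
Pow(Add(Function('d')(127), -11869), -1) = Pow(Add(Add(28, Mul(Rational(-1, 3), Pow(127, 2))), -11869), -1) = Pow(Add(Add(28, Mul(Rational(-1, 3), 16129)), -11869), -1) = Pow(Add(Add(28, Rational(-16129, 3)), -11869), -1) = Pow(Add(Rational(-16045, 3), -11869), -1) = Pow(Rational(-51652, 3), -1) = Rational(-3, 51652)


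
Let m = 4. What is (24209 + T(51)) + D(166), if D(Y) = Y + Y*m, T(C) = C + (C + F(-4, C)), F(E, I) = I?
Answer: 25192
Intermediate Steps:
T(C) = 3*C (T(C) = C + (C + C) = C + 2*C = 3*C)
D(Y) = 5*Y (D(Y) = Y + Y*4 = Y + 4*Y = 5*Y)
(24209 + T(51)) + D(166) = (24209 + 3*51) + 5*166 = (24209 + 153) + 830 = 24362 + 830 = 25192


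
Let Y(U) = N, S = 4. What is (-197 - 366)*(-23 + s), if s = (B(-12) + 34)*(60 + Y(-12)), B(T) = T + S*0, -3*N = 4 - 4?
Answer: -730211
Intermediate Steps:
N = 0 (N = -(4 - 4)/3 = -1/3*0 = 0)
Y(U) = 0
B(T) = T (B(T) = T + 4*0 = T + 0 = T)
s = 1320 (s = (-12 + 34)*(60 + 0) = 22*60 = 1320)
(-197 - 366)*(-23 + s) = (-197 - 366)*(-23 + 1320) = -563*1297 = -730211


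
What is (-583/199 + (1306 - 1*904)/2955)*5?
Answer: -547589/39203 ≈ -13.968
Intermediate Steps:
(-583/199 + (1306 - 1*904)/2955)*5 = (-583*1/199 + (1306 - 904)*(1/2955))*5 = (-583/199 + 402*(1/2955))*5 = (-583/199 + 134/985)*5 = -547589/196015*5 = -547589/39203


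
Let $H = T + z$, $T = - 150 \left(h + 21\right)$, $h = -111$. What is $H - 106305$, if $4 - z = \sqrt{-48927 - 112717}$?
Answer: $-92801 - 2 i \sqrt{40411} \approx -92801.0 - 402.05 i$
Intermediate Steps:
$z = 4 - 2 i \sqrt{40411}$ ($z = 4 - \sqrt{-48927 - 112717} = 4 - \sqrt{-161644} = 4 - 2 i \sqrt{40411} \approx 4.0 - 402.05 i$)
$T = 13500$ ($T = - 150 \left(-111 + 21\right) = \left(-150\right) \left(-90\right) = 13500$)
$H = 13504 - 2 i \sqrt{40411}$ ($H = 13500 + \left(4 - 2 i \sqrt{40411}\right) = 13504 - 2 i \sqrt{40411} \approx 13504.0 - 402.05 i$)
$H - 106305 = \left(13504 - 2 i \sqrt{40411}\right) - 106305 = -92801 - 2 i \sqrt{40411}$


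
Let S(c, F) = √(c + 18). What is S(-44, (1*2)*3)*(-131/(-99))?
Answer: 131*I*√26/99 ≈ 6.7472*I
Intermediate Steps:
S(c, F) = √(18 + c)
S(-44, (1*2)*3)*(-131/(-99)) = √(18 - 44)*(-131/(-99)) = √(-26)*(-131*(-1/99)) = (I*√26)*(131/99) = 131*I*√26/99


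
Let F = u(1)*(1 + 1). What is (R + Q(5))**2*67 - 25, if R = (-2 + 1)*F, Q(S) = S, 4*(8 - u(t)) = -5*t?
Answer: 48743/4 ≈ 12186.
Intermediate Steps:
u(t) = 8 + 5*t/4 (u(t) = 8 - (-5)*t/4 = 8 + 5*t/4)
F = 37/2 (F = (8 + (5/4)*1)*(1 + 1) = (8 + 5/4)*2 = (37/4)*2 = 37/2 ≈ 18.500)
R = -37/2 (R = (-2 + 1)*(37/2) = -1*37/2 = -37/2 ≈ -18.500)
(R + Q(5))**2*67 - 25 = (-37/2 + 5)**2*67 - 25 = (-27/2)**2*67 - 25 = (729/4)*67 - 25 = 48843/4 - 25 = 48743/4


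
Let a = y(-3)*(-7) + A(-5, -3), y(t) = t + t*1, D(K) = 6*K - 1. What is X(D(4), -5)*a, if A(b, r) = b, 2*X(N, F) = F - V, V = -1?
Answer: -74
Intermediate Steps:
D(K) = -1 + 6*K
X(N, F) = ½ + F/2 (X(N, F) = (F - 1*(-1))/2 = (F + 1)/2 = (1 + F)/2 = ½ + F/2)
y(t) = 2*t (y(t) = t + t = 2*t)
a = 37 (a = (2*(-3))*(-7) - 5 = -6*(-7) - 5 = 42 - 5 = 37)
X(D(4), -5)*a = (½ + (½)*(-5))*37 = (½ - 5/2)*37 = -2*37 = -74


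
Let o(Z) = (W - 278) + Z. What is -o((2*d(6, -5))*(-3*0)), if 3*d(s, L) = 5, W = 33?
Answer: 245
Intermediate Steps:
d(s, L) = 5/3 (d(s, L) = (⅓)*5 = 5/3)
o(Z) = -245 + Z (o(Z) = (33 - 278) + Z = -245 + Z)
-o((2*d(6, -5))*(-3*0)) = -(-245 + (2*(5/3))*(-3*0)) = -(-245 + (10/3)*0) = -(-245 + 0) = -1*(-245) = 245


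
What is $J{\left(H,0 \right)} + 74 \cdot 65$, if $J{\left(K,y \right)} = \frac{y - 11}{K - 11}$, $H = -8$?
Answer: $\frac{91401}{19} \approx 4810.6$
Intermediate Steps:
$J{\left(K,y \right)} = \frac{-11 + y}{-11 + K}$
$J{\left(H,0 \right)} + 74 \cdot 65 = \frac{-11 + 0}{-11 - 8} + 74 \cdot 65 = \frac{1}{-19} \left(-11\right) + 4810 = \left(- \frac{1}{19}\right) \left(-11\right) + 4810 = \frac{11}{19} + 4810 = \frac{91401}{19}$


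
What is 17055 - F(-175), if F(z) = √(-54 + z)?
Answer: 17055 - I*√229 ≈ 17055.0 - 15.133*I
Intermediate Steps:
17055 - F(-175) = 17055 - √(-54 - 175) = 17055 - √(-229) = 17055 - I*√229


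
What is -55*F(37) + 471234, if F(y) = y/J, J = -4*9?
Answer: 16966459/36 ≈ 4.7129e+5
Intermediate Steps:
J = -36
F(y) = -y/36 (F(y) = y/(-36) = y*(-1/36) = -y/36)
-55*F(37) + 471234 = -(-55)*37/36 + 471234 = -55*(-37/36) + 471234 = 2035/36 + 471234 = 16966459/36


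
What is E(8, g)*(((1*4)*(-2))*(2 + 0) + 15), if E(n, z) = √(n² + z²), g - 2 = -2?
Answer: -8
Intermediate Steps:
g = 0 (g = 2 - 2 = 0)
E(8, g)*(((1*4)*(-2))*(2 + 0) + 15) = √(8² + 0²)*(((1*4)*(-2))*(2 + 0) + 15) = √(64 + 0)*((4*(-2))*2 + 15) = √64*(-8*2 + 15) = 8*(-16 + 15) = 8*(-1) = -8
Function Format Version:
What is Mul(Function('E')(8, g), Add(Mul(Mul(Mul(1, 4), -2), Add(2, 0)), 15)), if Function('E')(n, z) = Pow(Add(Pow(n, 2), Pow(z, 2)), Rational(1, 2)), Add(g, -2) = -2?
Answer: -8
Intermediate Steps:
g = 0 (g = Add(2, -2) = 0)
Mul(Function('E')(8, g), Add(Mul(Mul(Mul(1, 4), -2), Add(2, 0)), 15)) = Mul(Pow(Add(Pow(8, 2), Pow(0, 2)), Rational(1, 2)), Add(Mul(Mul(Mul(1, 4), -2), Add(2, 0)), 15)) = Mul(Pow(Add(64, 0), Rational(1, 2)), Add(Mul(Mul(4, -2), 2), 15)) = Mul(Pow(64, Rational(1, 2)), Add(Mul(-8, 2), 15)) = Mul(8, Add(-16, 15)) = Mul(8, -1) = -8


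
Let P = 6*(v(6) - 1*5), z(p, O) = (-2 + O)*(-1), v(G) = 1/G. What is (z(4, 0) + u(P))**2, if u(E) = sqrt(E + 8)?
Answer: (2 + I*sqrt(21))**2 ≈ -17.0 + 18.33*I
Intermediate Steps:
z(p, O) = 2 - O
P = -29 (P = 6*(1/6 - 1*5) = 6*(1/6 - 5) = 6*(-29/6) = -29)
u(E) = sqrt(8 + E)
(z(4, 0) + u(P))**2 = ((2 - 1*0) + sqrt(8 - 29))**2 = ((2 + 0) + sqrt(-21))**2 = (2 + I*sqrt(21))**2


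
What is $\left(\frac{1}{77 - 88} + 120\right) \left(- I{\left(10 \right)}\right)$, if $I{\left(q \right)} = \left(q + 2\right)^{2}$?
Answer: $- \frac{189936}{11} \approx -17267.0$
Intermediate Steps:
$I{\left(q \right)} = \left(2 + q\right)^{2}$
$\left(\frac{1}{77 - 88} + 120\right) \left(- I{\left(10 \right)}\right) = \left(\frac{1}{77 - 88} + 120\right) \left(- \left(2 + 10\right)^{2}\right) = \left(\frac{1}{-11} + 120\right) \left(- 12^{2}\right) = \left(- \frac{1}{11} + 120\right) \left(\left(-1\right) 144\right) = \frac{1319}{11} \left(-144\right) = - \frac{189936}{11}$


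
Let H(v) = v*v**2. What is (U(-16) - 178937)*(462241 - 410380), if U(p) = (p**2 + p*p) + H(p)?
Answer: -9465721581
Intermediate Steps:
H(v) = v**3
U(p) = p**3 + 2*p**2 (U(p) = (p**2 + p*p) + p**3 = (p**2 + p**2) + p**3 = 2*p**2 + p**3 = p**3 + 2*p**2)
(U(-16) - 178937)*(462241 - 410380) = ((-16)**2*(2 - 16) - 178937)*(462241 - 410380) = (256*(-14) - 178937)*51861 = (-3584 - 178937)*51861 = -182521*51861 = -9465721581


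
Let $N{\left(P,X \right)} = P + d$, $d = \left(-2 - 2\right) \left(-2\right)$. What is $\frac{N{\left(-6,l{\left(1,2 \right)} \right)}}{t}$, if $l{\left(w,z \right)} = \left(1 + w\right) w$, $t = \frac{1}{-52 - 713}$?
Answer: $-1530$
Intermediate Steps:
$d = 8$ ($d = \left(-4\right) \left(-2\right) = 8$)
$t = - \frac{1}{765}$ ($t = \frac{1}{-765} = - \frac{1}{765} \approx -0.0013072$)
$l{\left(w,z \right)} = w \left(1 + w\right)$
$N{\left(P,X \right)} = 8 + P$ ($N{\left(P,X \right)} = P + 8 = 8 + P$)
$\frac{N{\left(-6,l{\left(1,2 \right)} \right)}}{t} = \frac{8 - 6}{- \frac{1}{765}} = 2 \left(-765\right) = -1530$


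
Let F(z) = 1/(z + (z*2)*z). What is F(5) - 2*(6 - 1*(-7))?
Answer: -1429/55 ≈ -25.982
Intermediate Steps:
F(z) = 1/(z + 2*z**2) (F(z) = 1/(z + (2*z)*z) = 1/(z + 2*z**2))
F(5) - 2*(6 - 1*(-7)) = 1/(5*(1 + 2*5)) - 2*(6 - 1*(-7)) = 1/(5*(1 + 10)) - 2*(6 + 7) = (1/5)/11 - 2*13 = (1/5)*(1/11) - 26 = 1/55 - 26 = -1429/55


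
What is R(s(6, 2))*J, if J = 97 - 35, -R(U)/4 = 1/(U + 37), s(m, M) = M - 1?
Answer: -124/19 ≈ -6.5263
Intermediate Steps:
s(m, M) = -1 + M
R(U) = -4/(37 + U) (R(U) = -4/(U + 37) = -4/(37 + U))
J = 62
R(s(6, 2))*J = -4/(37 + (-1 + 2))*62 = -4/(37 + 1)*62 = -4/38*62 = -4*1/38*62 = -2/19*62 = -124/19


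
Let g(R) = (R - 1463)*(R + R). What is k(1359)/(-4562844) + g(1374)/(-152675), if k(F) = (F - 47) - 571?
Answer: 28611044887/17862364300 ≈ 1.6017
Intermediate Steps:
g(R) = 2*R*(-1463 + R) (g(R) = (-1463 + R)*(2*R) = 2*R*(-1463 + R))
k(F) = -618 + F (k(F) = (-47 + F) - 571 = -618 + F)
k(1359)/(-4562844) + g(1374)/(-152675) = (-618 + 1359)/(-4562844) + (2*1374*(-1463 + 1374))/(-152675) = 741*(-1/4562844) + (2*1374*(-89))*(-1/152675) = -19/116996 - 244572*(-1/152675) = -19/116996 + 244572/152675 = 28611044887/17862364300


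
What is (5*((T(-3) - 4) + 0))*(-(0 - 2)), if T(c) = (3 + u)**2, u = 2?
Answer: 210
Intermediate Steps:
T(c) = 25 (T(c) = (3 + 2)**2 = 5**2 = 25)
(5*((T(-3) - 4) + 0))*(-(0 - 2)) = (5*((25 - 4) + 0))*(-(0 - 2)) = (5*(21 + 0))*(-1*(-2)) = (5*21)*2 = 105*2 = 210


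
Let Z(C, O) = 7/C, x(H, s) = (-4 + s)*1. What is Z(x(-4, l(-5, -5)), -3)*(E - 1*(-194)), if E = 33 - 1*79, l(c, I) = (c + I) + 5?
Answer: -1036/9 ≈ -115.11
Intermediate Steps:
l(c, I) = 5 + I + c (l(c, I) = (I + c) + 5 = 5 + I + c)
x(H, s) = -4 + s
E = -46 (E = 33 - 79 = -46)
Z(x(-4, l(-5, -5)), -3)*(E - 1*(-194)) = (7/(-4 + (5 - 5 - 5)))*(-46 - 1*(-194)) = (7/(-4 - 5))*(-46 + 194) = (7/(-9))*148 = (7*(-1/9))*148 = -7/9*148 = -1036/9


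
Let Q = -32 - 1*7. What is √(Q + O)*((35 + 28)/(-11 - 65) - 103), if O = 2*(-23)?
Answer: -7891*I*√85/76 ≈ -957.26*I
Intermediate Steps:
Q = -39 (Q = -32 - 7 = -39)
O = -46
√(Q + O)*((35 + 28)/(-11 - 65) - 103) = √(-39 - 46)*((35 + 28)/(-11 - 65) - 103) = √(-85)*(63/(-76) - 103) = (I*√85)*(63*(-1/76) - 103) = (I*√85)*(-63/76 - 103) = (I*√85)*(-7891/76) = -7891*I*√85/76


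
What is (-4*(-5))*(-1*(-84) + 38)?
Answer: 2440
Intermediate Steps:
(-4*(-5))*(-1*(-84) + 38) = 20*(84 + 38) = 20*122 = 2440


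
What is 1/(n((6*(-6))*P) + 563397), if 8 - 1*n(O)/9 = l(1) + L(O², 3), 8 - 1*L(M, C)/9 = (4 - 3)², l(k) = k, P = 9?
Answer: 1/562893 ≈ 1.7765e-6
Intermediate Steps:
L(M, C) = 63 (L(M, C) = 72 - 9*(4 - 3)² = 72 - 9*1² = 72 - 9*1 = 72 - 9 = 63)
n(O) = -504 (n(O) = 72 - 9*(1 + 63) = 72 - 9*64 = 72 - 576 = -504)
1/(n((6*(-6))*P) + 563397) = 1/(-504 + 563397) = 1/562893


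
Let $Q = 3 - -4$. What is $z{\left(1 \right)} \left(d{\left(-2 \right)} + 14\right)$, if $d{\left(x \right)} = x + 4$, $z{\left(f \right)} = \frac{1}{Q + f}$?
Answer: $2$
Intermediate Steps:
$Q = 7$ ($Q = 3 + 4 = 7$)
$z{\left(f \right)} = \frac{1}{7 + f}$
$d{\left(x \right)} = 4 + x$
$z{\left(1 \right)} \left(d{\left(-2 \right)} + 14\right) = \frac{\left(4 - 2\right) + 14}{7 + 1} = \frac{2 + 14}{8} = \frac{1}{8} \cdot 16 = 2$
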